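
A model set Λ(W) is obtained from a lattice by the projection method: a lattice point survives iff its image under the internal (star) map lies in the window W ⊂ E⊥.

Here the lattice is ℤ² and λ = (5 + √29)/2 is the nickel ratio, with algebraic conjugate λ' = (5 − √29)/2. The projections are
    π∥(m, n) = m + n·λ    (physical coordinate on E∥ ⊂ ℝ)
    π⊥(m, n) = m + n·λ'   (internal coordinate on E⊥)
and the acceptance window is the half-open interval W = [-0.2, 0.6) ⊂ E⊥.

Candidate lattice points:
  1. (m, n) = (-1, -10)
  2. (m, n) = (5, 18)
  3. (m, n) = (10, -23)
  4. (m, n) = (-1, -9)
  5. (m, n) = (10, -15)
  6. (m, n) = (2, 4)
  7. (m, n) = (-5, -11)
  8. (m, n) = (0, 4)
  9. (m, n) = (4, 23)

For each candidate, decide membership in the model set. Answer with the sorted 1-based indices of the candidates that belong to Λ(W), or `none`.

λ' = (5−√29)/2 ≈ -0.192582.
candidate 1: (m,n)=(-1,-10) → π∥ = -1-10·λ ≈ -52.925824, π⊥ = -1-10·λ' ≈ 0.925824 ∉ [-0.2, 0.6) ⇒ out
candidate 2: (m,n)=(5,18) → π∥ = 5+18·λ ≈ 98.466483, π⊥ = 5+18·λ' ≈ 1.533517 ∉ [-0.2, 0.6) ⇒ out
candidate 3: (m,n)=(10,-23) → π∥ = 10-23·λ ≈ -109.429395, π⊥ = 10-23·λ' ≈ 14.429395 ∉ [-0.2, 0.6) ⇒ out
candidate 4: (m,n)=(-1,-9) → π∥ = -1-9·λ ≈ -47.733242, π⊥ = -1-9·λ' ≈ 0.733242 ∉ [-0.2, 0.6) ⇒ out
candidate 5: (m,n)=(10,-15) → π∥ = 10-15·λ ≈ -67.888736, π⊥ = 10-15·λ' ≈ 12.888736 ∉ [-0.2, 0.6) ⇒ out
candidate 6: (m,n)=(2,4) → π∥ = 2+4·λ ≈ 22.770330, π⊥ = 2+4·λ' ≈ 1.229670 ∉ [-0.2, 0.6) ⇒ out
candidate 7: (m,n)=(-5,-11) → π∥ = -5-11·λ ≈ -62.118406, π⊥ = -5-11·λ' ≈ -2.881594 ∉ [-0.2, 0.6) ⇒ out
candidate 8: (m,n)=(0,4) → π∥ = 0+4·λ ≈ 20.770330, π⊥ = 0+4·λ' ≈ -0.770330 ∉ [-0.2, 0.6) ⇒ out
candidate 9: (m,n)=(4,23) → π∥ = 4+23·λ ≈ 123.429395, π⊥ = 4+23·λ' ≈ -0.429395 ∉ [-0.2, 0.6) ⇒ out

none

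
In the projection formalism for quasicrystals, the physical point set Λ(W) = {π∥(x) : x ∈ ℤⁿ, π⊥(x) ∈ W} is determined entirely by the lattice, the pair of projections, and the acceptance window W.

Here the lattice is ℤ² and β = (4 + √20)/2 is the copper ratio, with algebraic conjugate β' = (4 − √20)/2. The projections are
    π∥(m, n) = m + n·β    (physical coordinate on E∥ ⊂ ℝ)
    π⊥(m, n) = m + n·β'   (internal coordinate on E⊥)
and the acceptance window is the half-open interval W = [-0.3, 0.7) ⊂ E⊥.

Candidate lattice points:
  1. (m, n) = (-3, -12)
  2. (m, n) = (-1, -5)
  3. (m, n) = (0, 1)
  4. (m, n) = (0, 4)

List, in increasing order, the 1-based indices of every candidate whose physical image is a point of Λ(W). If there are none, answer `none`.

Compute β' = (4−√20)/2 = -0.23607, so π⊥(m,n) = m -0.23607·n.
[1] lift (-3,-12): star map gives -0.16718; window check -0.3 ≤ -0.16718 < 0.7 is true → IN Λ
[2] lift (-1,-5): star map gives 0.18034; window check -0.3 ≤ 0.18034 < 0.7 is true → IN Λ
[3] lift (0,1): star map gives -0.23607; window check -0.3 ≤ -0.23607 < 0.7 is true → IN Λ
[4] lift (0,4): star map gives -0.94427; window check -0.3 ≤ -0.94427 < 0.7 is false → out

1, 2, 3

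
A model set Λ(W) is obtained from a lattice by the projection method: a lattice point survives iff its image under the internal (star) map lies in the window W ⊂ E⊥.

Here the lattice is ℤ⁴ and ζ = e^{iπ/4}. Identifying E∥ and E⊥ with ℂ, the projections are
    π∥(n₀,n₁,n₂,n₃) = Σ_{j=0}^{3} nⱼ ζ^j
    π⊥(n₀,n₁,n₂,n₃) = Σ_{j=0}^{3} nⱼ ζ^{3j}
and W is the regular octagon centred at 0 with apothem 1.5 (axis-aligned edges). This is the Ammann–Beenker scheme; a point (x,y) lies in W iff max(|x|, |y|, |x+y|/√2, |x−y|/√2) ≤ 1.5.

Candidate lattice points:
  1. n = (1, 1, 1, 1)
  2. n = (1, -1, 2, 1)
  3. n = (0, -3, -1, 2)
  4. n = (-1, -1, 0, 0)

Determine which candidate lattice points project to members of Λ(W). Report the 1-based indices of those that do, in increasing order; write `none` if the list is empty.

Internal map: ζ^{3j} for j=0..3 gives (1,0), (−√2/2,√2/2), (0,−1), (√2/2,√2/2).
#1 (1, 1, 1, 1): internal (1.0000, 0.4142); octagon support 1.0000 vs apothem 1.5 → ∈ W
#2 (1, -1, 2, 1): internal (2.4142, -2.0000); octagon support 3.1213 vs apothem 1.5 → ∉ W
#3 (0, -3, -1, 2): internal (3.5355, 0.2929); octagon support 3.5355 vs apothem 1.5 → ∉ W
#4 (-1, -1, 0, 0): internal (-0.2929, -0.7071); octagon support 0.7071 vs apothem 1.5 → ∈ W

1, 4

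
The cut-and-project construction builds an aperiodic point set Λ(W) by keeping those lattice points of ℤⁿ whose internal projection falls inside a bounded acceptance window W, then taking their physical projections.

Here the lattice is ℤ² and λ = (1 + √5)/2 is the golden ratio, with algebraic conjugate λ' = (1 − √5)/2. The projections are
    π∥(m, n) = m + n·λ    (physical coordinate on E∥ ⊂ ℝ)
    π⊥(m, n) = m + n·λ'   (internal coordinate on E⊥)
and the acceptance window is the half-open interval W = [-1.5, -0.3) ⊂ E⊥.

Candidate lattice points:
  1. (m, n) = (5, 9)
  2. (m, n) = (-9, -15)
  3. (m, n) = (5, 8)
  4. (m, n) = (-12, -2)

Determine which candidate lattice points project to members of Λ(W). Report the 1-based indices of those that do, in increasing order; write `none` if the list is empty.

1

λ' = (1−√5)/2 ≈ -0.6180.
candidate 1: (m,n)=(5,9) → π∥ = 5+9·λ ≈ 19.5623, π⊥ = 5+9·λ' ≈ -0.5623 ∈ [-1.5, -0.3) ⇒ IN Λ
candidate 2: (m,n)=(-9,-15) → π∥ = -9-15·λ ≈ -33.2705, π⊥ = -9-15·λ' ≈ 0.2705 ∉ [-1.5, -0.3) ⇒ out
candidate 3: (m,n)=(5,8) → π∥ = 5+8·λ ≈ 17.9443, π⊥ = 5+8·λ' ≈ 0.0557 ∉ [-1.5, -0.3) ⇒ out
candidate 4: (m,n)=(-12,-2) → π∥ = -12-2·λ ≈ -15.2361, π⊥ = -12-2·λ' ≈ -10.7639 ∉ [-1.5, -0.3) ⇒ out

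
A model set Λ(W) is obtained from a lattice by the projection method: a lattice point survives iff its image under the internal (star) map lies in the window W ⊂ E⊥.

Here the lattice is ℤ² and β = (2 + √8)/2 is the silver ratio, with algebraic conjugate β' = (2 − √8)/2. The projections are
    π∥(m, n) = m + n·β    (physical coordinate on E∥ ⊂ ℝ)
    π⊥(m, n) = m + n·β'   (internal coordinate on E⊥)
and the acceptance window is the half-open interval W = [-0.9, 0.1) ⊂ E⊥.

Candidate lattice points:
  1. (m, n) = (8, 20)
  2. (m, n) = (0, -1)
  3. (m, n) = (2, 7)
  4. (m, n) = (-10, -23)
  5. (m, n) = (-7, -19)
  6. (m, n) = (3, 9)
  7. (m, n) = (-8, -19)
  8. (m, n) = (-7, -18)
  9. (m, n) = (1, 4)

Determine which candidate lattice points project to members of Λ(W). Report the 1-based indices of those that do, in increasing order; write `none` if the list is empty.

Compute β' = (2−√8)/2 = -0.4142, so π⊥(m,n) = m -0.4142·n.
[1] lift (8,20): star map gives -0.2843; window check -0.9 ≤ -0.2843 < 0.1 is true → IN Λ
[2] lift (0,-1): star map gives 0.4142; window check -0.9 ≤ 0.4142 < 0.1 is false → out
[3] lift (2,7): star map gives -0.8995; window check -0.9 ≤ -0.8995 < 0.1 is true → IN Λ
[4] lift (-10,-23): star map gives -0.4731; window check -0.9 ≤ -0.4731 < 0.1 is true → IN Λ
[5] lift (-7,-19): star map gives 0.8701; window check -0.9 ≤ 0.8701 < 0.1 is false → out
[6] lift (3,9): star map gives -0.7279; window check -0.9 ≤ -0.7279 < 0.1 is true → IN Λ
[7] lift (-8,-19): star map gives -0.1299; window check -0.9 ≤ -0.1299 < 0.1 is true → IN Λ
[8] lift (-7,-18): star map gives 0.4558; window check -0.9 ≤ 0.4558 < 0.1 is false → out
[9] lift (1,4): star map gives -0.6569; window check -0.9 ≤ -0.6569 < 0.1 is true → IN Λ

1, 3, 4, 6, 7, 9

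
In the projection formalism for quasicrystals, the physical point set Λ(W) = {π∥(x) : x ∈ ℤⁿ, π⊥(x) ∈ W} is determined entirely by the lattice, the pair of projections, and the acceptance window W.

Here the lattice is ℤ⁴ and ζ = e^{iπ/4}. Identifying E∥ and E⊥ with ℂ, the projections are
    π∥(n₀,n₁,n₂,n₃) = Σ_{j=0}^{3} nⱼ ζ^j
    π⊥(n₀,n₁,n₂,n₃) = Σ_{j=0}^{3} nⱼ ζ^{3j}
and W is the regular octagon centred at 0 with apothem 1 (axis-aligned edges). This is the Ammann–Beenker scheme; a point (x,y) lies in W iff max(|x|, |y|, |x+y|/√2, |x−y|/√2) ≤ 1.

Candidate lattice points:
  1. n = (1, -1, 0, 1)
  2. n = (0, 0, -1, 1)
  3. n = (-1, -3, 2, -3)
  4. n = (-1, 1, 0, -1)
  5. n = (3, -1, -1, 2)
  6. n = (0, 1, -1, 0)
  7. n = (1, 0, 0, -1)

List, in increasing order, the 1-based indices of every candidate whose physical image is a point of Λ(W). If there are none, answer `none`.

7

Internal map: ζ^{3j} for j=0..3 gives (1,0), (−√2/2,√2/2), (0,−1), (√2/2,√2/2).
#1 (1, -1, 0, 1): internal (2.4142, 0.0000); octagon support 2.4142 vs apothem 1 → ∉ W
#2 (0, 0, -1, 1): internal (0.7071, 1.7071); octagon support 1.7071 vs apothem 1 → ∉ W
#3 (-1, -3, 2, -3): internal (-1.0000, -6.2426); octagon support 6.2426 vs apothem 1 → ∉ W
#4 (-1, 1, 0, -1): internal (-2.4142, 0.0000); octagon support 2.4142 vs apothem 1 → ∉ W
#5 (3, -1, -1, 2): internal (5.1213, 1.7071); octagon support 5.1213 vs apothem 1 → ∉ W
#6 (0, 1, -1, 0): internal (-0.7071, 1.7071); octagon support 1.7071 vs apothem 1 → ∉ W
#7 (1, 0, 0, -1): internal (0.2929, -0.7071); octagon support 0.7071 vs apothem 1 → ∈ W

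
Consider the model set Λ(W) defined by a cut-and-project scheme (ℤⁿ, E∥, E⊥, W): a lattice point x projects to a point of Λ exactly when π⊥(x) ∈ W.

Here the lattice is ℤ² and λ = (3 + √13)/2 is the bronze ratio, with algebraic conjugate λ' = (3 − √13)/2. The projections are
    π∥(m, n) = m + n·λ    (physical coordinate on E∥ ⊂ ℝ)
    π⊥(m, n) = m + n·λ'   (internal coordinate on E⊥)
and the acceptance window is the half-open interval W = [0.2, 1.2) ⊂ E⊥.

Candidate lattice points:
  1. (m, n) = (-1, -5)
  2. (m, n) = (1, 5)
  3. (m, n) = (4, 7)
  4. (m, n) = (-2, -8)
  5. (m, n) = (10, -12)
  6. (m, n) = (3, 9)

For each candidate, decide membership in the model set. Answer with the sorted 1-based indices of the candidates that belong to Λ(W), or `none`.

1, 4, 6

Numerically λ ≈ 3.30278 and λ' = −1/λ ≈ -0.30278.
#1 (-1,-5): internal coord -1 + (-5)·λ' = +0.51388; +0.51388 ∈ [0.2, 1.2) → IN Λ
#2 (1,5): internal coord 1 + (5)·λ' = -0.51388; -0.51388 ∉ [0.2, 1.2) → out
#3 (4,7): internal coord 4 + (7)·λ' = +1.88057; +1.88057 ∉ [0.2, 1.2) → out
#4 (-2,-8): internal coord -2 + (-8)·λ' = +0.42221; +0.42221 ∈ [0.2, 1.2) → IN Λ
#5 (10,-12): internal coord 10 + (-12)·λ' = +13.63331; +13.63331 ∉ [0.2, 1.2) → out
#6 (3,9): internal coord 3 + (9)·λ' = +0.27502; +0.27502 ∈ [0.2, 1.2) → IN Λ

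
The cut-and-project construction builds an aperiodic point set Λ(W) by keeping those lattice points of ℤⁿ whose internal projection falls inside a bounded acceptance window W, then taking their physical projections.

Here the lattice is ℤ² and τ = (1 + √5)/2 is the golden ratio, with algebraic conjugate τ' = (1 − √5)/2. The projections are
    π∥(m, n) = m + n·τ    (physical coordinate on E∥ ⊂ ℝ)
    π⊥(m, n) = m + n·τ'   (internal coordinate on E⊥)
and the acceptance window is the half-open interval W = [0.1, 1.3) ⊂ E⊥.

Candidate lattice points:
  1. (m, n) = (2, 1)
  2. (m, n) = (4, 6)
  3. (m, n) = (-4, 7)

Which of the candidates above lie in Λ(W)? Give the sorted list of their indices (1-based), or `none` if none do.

Numerically τ ≈ 1.61803 and τ' = −1/τ ≈ -0.61803.
#1 (2,1): internal coord 2 + (1)·τ' = +1.38197; +1.38197 ∉ [0.1, 1.3) → out
#2 (4,6): internal coord 4 + (6)·τ' = +0.29180; +0.29180 ∈ [0.1, 1.3) → IN Λ
#3 (-4,7): internal coord -4 + (7)·τ' = -8.32624; -8.32624 ∉ [0.1, 1.3) → out

2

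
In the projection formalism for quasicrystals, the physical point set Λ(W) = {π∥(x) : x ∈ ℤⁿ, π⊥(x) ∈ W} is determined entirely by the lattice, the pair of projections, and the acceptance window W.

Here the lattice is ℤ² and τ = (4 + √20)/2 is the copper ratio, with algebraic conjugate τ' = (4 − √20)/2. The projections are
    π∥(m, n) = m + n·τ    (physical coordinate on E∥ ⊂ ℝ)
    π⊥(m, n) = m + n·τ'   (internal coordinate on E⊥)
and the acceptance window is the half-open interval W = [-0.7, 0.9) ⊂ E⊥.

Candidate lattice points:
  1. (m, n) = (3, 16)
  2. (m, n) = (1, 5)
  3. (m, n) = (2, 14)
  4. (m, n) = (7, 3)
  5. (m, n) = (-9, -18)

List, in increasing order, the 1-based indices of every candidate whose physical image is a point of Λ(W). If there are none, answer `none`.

2

τ' = (4−√20)/2 ≈ -0.23607.
candidate 1: (m,n)=(3,16) → π∥ = 3+16·τ ≈ 70.77709, π⊥ = 3+16·τ' ≈ -0.77709 ∉ [-0.7, 0.9) ⇒ out
candidate 2: (m,n)=(1,5) → π∥ = 1+5·τ ≈ 22.18034, π⊥ = 1+5·τ' ≈ -0.18034 ∈ [-0.7, 0.9) ⇒ IN Λ
candidate 3: (m,n)=(2,14) → π∥ = 2+14·τ ≈ 61.30495, π⊥ = 2+14·τ' ≈ -1.30495 ∉ [-0.7, 0.9) ⇒ out
candidate 4: (m,n)=(7,3) → π∥ = 7+3·τ ≈ 19.70820, π⊥ = 7+3·τ' ≈ 6.29180 ∉ [-0.7, 0.9) ⇒ out
candidate 5: (m,n)=(-9,-18) → π∥ = -9-18·τ ≈ -85.24922, π⊥ = -9-18·τ' ≈ -4.75078 ∉ [-0.7, 0.9) ⇒ out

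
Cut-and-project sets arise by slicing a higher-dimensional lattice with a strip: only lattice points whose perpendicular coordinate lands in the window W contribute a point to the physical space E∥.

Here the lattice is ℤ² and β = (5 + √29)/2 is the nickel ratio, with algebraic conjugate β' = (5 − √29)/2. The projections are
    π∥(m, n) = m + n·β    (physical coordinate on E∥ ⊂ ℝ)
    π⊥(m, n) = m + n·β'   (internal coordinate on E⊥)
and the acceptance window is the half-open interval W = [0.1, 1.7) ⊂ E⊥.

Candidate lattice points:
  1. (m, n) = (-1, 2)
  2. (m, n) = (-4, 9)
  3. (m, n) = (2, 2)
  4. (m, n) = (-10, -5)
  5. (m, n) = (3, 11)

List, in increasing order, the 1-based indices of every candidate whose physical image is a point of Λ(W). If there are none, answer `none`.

3, 5

Compute β' = (5−√29)/2 = -0.192582, so π⊥(m,n) = m -0.192582·n.
#1 (-1,2): internal coord -1 + (2)·β' = -1.385165; -1.385165 ∉ [0.1, 1.7) → out
#2 (-4,9): internal coord -4 + (9)·β' = -5.733242; -5.733242 ∉ [0.1, 1.7) → out
#3 (2,2): internal coord 2 + (2)·β' = +1.614835; +1.614835 ∈ [0.1, 1.7) → IN Λ
#4 (-10,-5): internal coord -10 + (-5)·β' = -9.037088; -9.037088 ∉ [0.1, 1.7) → out
#5 (3,11): internal coord 3 + (11)·β' = +0.881594; +0.881594 ∈ [0.1, 1.7) → IN Λ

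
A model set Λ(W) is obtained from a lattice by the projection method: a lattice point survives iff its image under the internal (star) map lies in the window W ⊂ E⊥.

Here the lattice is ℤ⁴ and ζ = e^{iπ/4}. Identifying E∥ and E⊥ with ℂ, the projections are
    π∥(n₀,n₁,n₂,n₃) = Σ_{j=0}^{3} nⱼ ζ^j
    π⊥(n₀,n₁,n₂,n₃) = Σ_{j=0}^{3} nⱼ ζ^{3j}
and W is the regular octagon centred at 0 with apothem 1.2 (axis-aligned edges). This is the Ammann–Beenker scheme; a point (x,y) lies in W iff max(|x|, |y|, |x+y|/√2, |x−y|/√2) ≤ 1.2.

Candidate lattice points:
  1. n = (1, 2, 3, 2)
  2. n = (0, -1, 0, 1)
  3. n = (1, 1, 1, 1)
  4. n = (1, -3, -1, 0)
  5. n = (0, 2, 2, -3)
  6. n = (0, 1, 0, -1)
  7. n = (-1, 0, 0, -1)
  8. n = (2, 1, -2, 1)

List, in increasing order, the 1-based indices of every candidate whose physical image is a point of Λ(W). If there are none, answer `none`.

With ζ = e^{iπ/4} the internal vectors are ζ^0,ζ^3,ζ^6,ζ^9.
#1 (1, 2, 3, 2): internal (1.00000, -0.17157); octagon support 1.00000 vs apothem 1.2 → ∈ W
#2 (0, -1, 0, 1): internal (1.41421, 0.00000); octagon support 1.41421 vs apothem 1.2 → ∉ W
#3 (1, 1, 1, 1): internal (1.00000, 0.41421); octagon support 1.00000 vs apothem 1.2 → ∈ W
#4 (1, -3, -1, 0): internal (3.12132, -1.12132); octagon support 3.12132 vs apothem 1.2 → ∉ W
#5 (0, 2, 2, -3): internal (-3.53553, -2.70711); octagon support 4.41421 vs apothem 1.2 → ∉ W
#6 (0, 1, 0, -1): internal (-1.41421, 0.00000); octagon support 1.41421 vs apothem 1.2 → ∉ W
#7 (-1, 0, 0, -1): internal (-1.70711, -0.70711); octagon support 1.70711 vs apothem 1.2 → ∉ W
#8 (2, 1, -2, 1): internal (2.00000, 3.41421); octagon support 3.82843 vs apothem 1.2 → ∉ W

1, 3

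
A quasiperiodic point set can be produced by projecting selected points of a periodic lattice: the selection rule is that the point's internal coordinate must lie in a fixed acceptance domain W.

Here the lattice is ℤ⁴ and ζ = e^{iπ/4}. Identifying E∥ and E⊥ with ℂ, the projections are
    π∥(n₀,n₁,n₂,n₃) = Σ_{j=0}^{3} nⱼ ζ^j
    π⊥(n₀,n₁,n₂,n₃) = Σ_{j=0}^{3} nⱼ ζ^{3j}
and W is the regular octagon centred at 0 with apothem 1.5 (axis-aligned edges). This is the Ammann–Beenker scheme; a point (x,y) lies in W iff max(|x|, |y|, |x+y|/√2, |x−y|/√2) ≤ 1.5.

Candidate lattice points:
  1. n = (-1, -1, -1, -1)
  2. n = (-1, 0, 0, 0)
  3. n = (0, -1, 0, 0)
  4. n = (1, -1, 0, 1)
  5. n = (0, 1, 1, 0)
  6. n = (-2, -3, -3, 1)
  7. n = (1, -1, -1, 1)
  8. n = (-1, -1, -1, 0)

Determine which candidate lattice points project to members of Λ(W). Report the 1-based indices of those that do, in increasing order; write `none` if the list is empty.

1, 2, 3, 5, 8

With ζ = e^{iπ/4} the internal vectors are ζ^0,ζ^3,ζ^6,ζ^9.
#1 (-1, -1, -1, -1): internal (-1.0000, -0.4142); octagon support 1.0000 vs apothem 1.5 → ∈ W
#2 (-1, 0, 0, 0): internal (-1.0000, 0.0000); octagon support 1.0000 vs apothem 1.5 → ∈ W
#3 (0, -1, 0, 0): internal (0.7071, -0.7071); octagon support 1.0000 vs apothem 1.5 → ∈ W
#4 (1, -1, 0, 1): internal (2.4142, 0.0000); octagon support 2.4142 vs apothem 1.5 → ∉ W
#5 (0, 1, 1, 0): internal (-0.7071, -0.2929); octagon support 0.7071 vs apothem 1.5 → ∈ W
#6 (-2, -3, -3, 1): internal (0.8284, 1.5858); octagon support 1.7071 vs apothem 1.5 → ∉ W
#7 (1, -1, -1, 1): internal (2.4142, 1.0000); octagon support 2.4142 vs apothem 1.5 → ∉ W
#8 (-1, -1, -1, 0): internal (-0.2929, 0.2929); octagon support 0.4142 vs apothem 1.5 → ∈ W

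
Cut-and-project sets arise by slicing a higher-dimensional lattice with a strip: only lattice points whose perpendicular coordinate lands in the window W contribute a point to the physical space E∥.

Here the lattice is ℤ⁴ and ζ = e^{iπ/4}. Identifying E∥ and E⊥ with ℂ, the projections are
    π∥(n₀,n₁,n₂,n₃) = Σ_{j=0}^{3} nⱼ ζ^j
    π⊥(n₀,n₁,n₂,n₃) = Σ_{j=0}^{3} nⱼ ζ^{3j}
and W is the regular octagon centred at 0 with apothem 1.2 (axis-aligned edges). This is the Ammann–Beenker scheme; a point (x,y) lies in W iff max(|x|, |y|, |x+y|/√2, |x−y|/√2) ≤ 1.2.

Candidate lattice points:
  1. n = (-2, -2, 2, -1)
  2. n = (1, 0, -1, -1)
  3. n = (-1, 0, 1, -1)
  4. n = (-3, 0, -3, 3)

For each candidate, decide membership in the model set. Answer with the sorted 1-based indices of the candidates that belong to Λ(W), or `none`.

π⊥(n) = n₀ + n₁ζ³ + n₂ζ⁶ + n₃ζ⁹ where ζ = e^{iπ/4}.
#1 (-2, -2, 2, -1): internal (-1.2929, -4.1213); octagon support 4.1213 vs apothem 1.2 → ∉ W
#2 (1, 0, -1, -1): internal (0.2929, 0.2929); octagon support 0.4142 vs apothem 1.2 → ∈ W
#3 (-1, 0, 1, -1): internal (-1.7071, -1.7071); octagon support 2.4142 vs apothem 1.2 → ∉ W
#4 (-3, 0, -3, 3): internal (-0.8787, 5.1213); octagon support 5.1213 vs apothem 1.2 → ∉ W

2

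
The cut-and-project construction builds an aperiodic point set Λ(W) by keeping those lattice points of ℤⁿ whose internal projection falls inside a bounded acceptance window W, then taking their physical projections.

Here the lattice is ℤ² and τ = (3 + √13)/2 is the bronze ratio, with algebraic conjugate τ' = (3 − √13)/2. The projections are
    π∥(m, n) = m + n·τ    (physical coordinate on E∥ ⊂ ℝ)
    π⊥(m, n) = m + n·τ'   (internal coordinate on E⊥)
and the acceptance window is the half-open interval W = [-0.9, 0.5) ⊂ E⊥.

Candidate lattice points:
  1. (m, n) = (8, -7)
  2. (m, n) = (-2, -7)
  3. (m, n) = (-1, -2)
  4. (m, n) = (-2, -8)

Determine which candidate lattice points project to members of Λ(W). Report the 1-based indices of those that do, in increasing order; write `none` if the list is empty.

2, 3, 4

Compute τ' = (3−√13)/2 = -0.302776, so π⊥(m,n) = m -0.302776·n.
#1 (8,-7): internal coord 8 + (-7)·τ' = +10.119429; +10.119429 ∉ [-0.9, 0.5) → out
#2 (-2,-7): internal coord -2 + (-7)·τ' = +0.119429; +0.119429 ∈ [-0.9, 0.5) → IN Λ
#3 (-1,-2): internal coord -1 + (-2)·τ' = -0.394449; -0.394449 ∈ [-0.9, 0.5) → IN Λ
#4 (-2,-8): internal coord -2 + (-8)·τ' = +0.422205; +0.422205 ∈ [-0.9, 0.5) → IN Λ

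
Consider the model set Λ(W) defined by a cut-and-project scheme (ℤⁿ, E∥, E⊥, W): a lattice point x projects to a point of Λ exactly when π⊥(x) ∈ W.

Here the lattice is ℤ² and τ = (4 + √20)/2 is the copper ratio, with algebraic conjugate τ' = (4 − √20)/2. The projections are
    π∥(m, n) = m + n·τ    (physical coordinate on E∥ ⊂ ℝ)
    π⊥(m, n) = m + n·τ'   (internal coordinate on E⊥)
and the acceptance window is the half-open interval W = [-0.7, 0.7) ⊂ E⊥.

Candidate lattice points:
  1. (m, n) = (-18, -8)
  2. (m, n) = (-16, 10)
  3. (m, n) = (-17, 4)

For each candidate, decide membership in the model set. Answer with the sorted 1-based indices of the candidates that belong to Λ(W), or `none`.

Compute τ' = (4−√20)/2 = -0.236068, so π⊥(m,n) = m -0.236068·n.
candidate 1: (m,n)=(-18,-8) → π∥ = -18-8·τ ≈ -51.888544, π⊥ = -18-8·τ' ≈ -16.111456 ∉ [-0.7, 0.7) ⇒ out
candidate 2: (m,n)=(-16,10) → π∥ = -16+10·τ ≈ 26.360680, π⊥ = -16+10·τ' ≈ -18.360680 ∉ [-0.7, 0.7) ⇒ out
candidate 3: (m,n)=(-17,4) → π∥ = -17+4·τ ≈ -0.055728, π⊥ = -17+4·τ' ≈ -17.944272 ∉ [-0.7, 0.7) ⇒ out

none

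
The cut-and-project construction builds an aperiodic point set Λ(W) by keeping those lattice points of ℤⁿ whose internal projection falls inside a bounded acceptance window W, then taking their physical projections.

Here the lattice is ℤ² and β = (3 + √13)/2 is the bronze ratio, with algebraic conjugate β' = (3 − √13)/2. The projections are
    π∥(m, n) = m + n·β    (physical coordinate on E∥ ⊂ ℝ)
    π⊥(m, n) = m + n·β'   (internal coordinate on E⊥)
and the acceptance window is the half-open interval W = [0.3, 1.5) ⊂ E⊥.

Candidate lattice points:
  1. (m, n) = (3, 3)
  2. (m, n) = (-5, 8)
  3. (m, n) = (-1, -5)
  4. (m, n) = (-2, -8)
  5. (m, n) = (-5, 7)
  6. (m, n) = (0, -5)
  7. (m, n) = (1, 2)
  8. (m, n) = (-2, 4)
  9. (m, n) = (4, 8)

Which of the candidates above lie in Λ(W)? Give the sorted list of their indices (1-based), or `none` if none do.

3, 4, 7

β' = (3−√13)/2 ≈ -0.302776.
candidate 1: (m,n)=(3,3) → π∥ = 3+3·β ≈ 12.908327, π⊥ = 3+3·β' ≈ 2.091673 ∉ [0.3, 1.5) ⇒ out
candidate 2: (m,n)=(-5,8) → π∥ = -5+8·β ≈ 21.422205, π⊥ = -5+8·β' ≈ -7.422205 ∉ [0.3, 1.5) ⇒ out
candidate 3: (m,n)=(-1,-5) → π∥ = -1-5·β ≈ -17.513878, π⊥ = -1-5·β' ≈ 0.513878 ∈ [0.3, 1.5) ⇒ IN Λ
candidate 4: (m,n)=(-2,-8) → π∥ = -2-8·β ≈ -28.422205, π⊥ = -2-8·β' ≈ 0.422205 ∈ [0.3, 1.5) ⇒ IN Λ
candidate 5: (m,n)=(-5,7) → π∥ = -5+7·β ≈ 18.119429, π⊥ = -5+7·β' ≈ -7.119429 ∉ [0.3, 1.5) ⇒ out
candidate 6: (m,n)=(0,-5) → π∥ = 0-5·β ≈ -16.513878, π⊥ = 0-5·β' ≈ 1.513878 ∉ [0.3, 1.5) ⇒ out
candidate 7: (m,n)=(1,2) → π∥ = 1+2·β ≈ 7.605551, π⊥ = 1+2·β' ≈ 0.394449 ∈ [0.3, 1.5) ⇒ IN Λ
candidate 8: (m,n)=(-2,4) → π∥ = -2+4·β ≈ 11.211103, π⊥ = -2+4·β' ≈ -3.211103 ∉ [0.3, 1.5) ⇒ out
candidate 9: (m,n)=(4,8) → π∥ = 4+8·β ≈ 30.422205, π⊥ = 4+8·β' ≈ 1.577795 ∉ [0.3, 1.5) ⇒ out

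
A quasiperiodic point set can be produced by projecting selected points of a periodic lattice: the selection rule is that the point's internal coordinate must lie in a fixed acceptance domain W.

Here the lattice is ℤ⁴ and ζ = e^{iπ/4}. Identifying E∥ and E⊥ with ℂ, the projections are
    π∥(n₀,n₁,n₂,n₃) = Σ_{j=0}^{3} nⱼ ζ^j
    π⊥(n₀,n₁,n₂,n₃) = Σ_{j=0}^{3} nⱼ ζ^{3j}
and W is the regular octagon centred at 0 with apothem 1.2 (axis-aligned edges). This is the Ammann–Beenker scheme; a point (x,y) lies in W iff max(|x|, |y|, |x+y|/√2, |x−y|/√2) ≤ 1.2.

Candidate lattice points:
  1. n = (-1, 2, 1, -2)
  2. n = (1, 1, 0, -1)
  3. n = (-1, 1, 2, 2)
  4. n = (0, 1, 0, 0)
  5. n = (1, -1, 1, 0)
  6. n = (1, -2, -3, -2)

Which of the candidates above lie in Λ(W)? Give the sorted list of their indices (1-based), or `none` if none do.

π⊥(n) = n₀ + n₁ζ³ + n₂ζ⁶ + n₃ζ⁹ where ζ = e^{iπ/4}.
candidate 1: n = (-1, 2, 1, -2) → π⊥ ≈ (-3.828427, -1.000000); max(|x|,|y|,|x±y|/√2) = 3.828427 > 1.2 ⇒ ∉ W
candidate 2: n = (1, 1, 0, -1) → π⊥ ≈ (-0.414214, +0.000000); max(|x|,|y|,|x±y|/√2) = 0.414214 ≤ 1.2 ⇒ ∈ W
candidate 3: n = (-1, 1, 2, 2) → π⊥ ≈ (-0.292893, +0.121320); max(|x|,|y|,|x±y|/√2) = 0.292893 ≤ 1.2 ⇒ ∈ W
candidate 4: n = (0, 1, 0, 0) → π⊥ ≈ (-0.707107, +0.707107); max(|x|,|y|,|x±y|/√2) = 1.000000 ≤ 1.2 ⇒ ∈ W
candidate 5: n = (1, -1, 1, 0) → π⊥ ≈ (+1.707107, -1.707107); max(|x|,|y|,|x±y|/√2) = 2.414214 > 1.2 ⇒ ∉ W
candidate 6: n = (1, -2, -3, -2) → π⊥ ≈ (+1.000000, +0.171573); max(|x|,|y|,|x±y|/√2) = 1.000000 ≤ 1.2 ⇒ ∈ W

2, 3, 4, 6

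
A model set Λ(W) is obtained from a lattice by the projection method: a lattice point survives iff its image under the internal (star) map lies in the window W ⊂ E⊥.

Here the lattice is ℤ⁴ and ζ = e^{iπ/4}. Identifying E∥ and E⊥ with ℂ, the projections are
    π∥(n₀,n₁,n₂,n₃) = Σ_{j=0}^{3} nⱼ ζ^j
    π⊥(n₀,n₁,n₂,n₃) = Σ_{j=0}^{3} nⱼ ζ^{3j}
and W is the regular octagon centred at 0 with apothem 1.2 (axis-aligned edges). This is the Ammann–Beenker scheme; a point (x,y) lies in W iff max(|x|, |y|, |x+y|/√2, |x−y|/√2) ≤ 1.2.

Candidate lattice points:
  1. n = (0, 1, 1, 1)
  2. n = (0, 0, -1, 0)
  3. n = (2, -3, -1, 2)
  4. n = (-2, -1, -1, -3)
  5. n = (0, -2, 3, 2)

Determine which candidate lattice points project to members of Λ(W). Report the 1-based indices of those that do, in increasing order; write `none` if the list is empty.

1, 2

With ζ = e^{iπ/4} the internal vectors are ζ^0,ζ^3,ζ^6,ζ^9.
#1 (0, 1, 1, 1): internal (0.00000, 0.41421); octagon support 0.41421 vs apothem 1.2 → ∈ W
#2 (0, 0, -1, 0): internal (0.00000, 1.00000); octagon support 1.00000 vs apothem 1.2 → ∈ W
#3 (2, -3, -1, 2): internal (5.53553, 0.29289); octagon support 5.53553 vs apothem 1.2 → ∉ W
#4 (-2, -1, -1, -3): internal (-3.41421, -1.82843); octagon support 3.70711 vs apothem 1.2 → ∉ W
#5 (0, -2, 3, 2): internal (2.82843, -3.00000); octagon support 4.12132 vs apothem 1.2 → ∉ W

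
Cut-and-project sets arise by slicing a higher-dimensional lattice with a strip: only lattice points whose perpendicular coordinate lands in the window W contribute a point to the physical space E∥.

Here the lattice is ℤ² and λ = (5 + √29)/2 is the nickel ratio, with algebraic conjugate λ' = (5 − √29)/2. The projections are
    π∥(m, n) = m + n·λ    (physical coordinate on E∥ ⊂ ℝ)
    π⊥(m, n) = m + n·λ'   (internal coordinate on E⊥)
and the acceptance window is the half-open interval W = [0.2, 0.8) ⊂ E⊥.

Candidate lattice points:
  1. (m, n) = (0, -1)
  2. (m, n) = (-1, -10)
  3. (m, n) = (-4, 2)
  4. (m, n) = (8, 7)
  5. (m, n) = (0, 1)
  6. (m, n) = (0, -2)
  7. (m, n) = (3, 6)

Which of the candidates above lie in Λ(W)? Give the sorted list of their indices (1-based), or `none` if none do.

Numerically λ ≈ 5.192582 and λ' = −1/λ ≈ -0.192582.
candidate 1: (m,n)=(0,-1) → π∥ = 0-1·λ ≈ -5.192582, π⊥ = 0-1·λ' ≈ 0.192582 ∉ [0.2, 0.8) ⇒ out
candidate 2: (m,n)=(-1,-10) → π∥ = -1-10·λ ≈ -52.925824, π⊥ = -1-10·λ' ≈ 0.925824 ∉ [0.2, 0.8) ⇒ out
candidate 3: (m,n)=(-4,2) → π∥ = -4+2·λ ≈ 6.385165, π⊥ = -4+2·λ' ≈ -4.385165 ∉ [0.2, 0.8) ⇒ out
candidate 4: (m,n)=(8,7) → π∥ = 8+7·λ ≈ 44.348077, π⊥ = 8+7·λ' ≈ 6.651923 ∉ [0.2, 0.8) ⇒ out
candidate 5: (m,n)=(0,1) → π∥ = 0+1·λ ≈ 5.192582, π⊥ = 0+1·λ' ≈ -0.192582 ∉ [0.2, 0.8) ⇒ out
candidate 6: (m,n)=(0,-2) → π∥ = 0-2·λ ≈ -10.385165, π⊥ = 0-2·λ' ≈ 0.385165 ∈ [0.2, 0.8) ⇒ IN Λ
candidate 7: (m,n)=(3,6) → π∥ = 3+6·λ ≈ 34.155494, π⊥ = 3+6·λ' ≈ 1.844506 ∉ [0.2, 0.8) ⇒ out

6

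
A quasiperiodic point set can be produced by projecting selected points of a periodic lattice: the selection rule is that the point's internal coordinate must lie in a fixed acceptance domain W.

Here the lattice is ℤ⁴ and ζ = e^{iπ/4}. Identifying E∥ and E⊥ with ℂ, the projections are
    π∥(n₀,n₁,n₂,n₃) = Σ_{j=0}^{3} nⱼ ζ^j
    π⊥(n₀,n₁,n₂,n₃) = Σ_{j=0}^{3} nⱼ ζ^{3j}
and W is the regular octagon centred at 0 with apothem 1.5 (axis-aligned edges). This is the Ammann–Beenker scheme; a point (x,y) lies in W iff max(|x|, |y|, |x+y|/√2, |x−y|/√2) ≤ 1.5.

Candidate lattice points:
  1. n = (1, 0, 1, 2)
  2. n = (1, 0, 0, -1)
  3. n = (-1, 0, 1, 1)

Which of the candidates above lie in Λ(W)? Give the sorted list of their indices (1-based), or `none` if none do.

π⊥(n) = n₀ + n₁ζ³ + n₂ζ⁶ + n₃ζ⁹ where ζ = e^{iπ/4}.
candidate 1: n = (1, 0, 1, 2) → π⊥ ≈ (+2.41421, +0.41421); max(|x|,|y|,|x±y|/√2) = 2.41421 > 1.5 ⇒ ∉ W
candidate 2: n = (1, 0, 0, -1) → π⊥ ≈ (+0.29289, -0.70711); max(|x|,|y|,|x±y|/√2) = 0.70711 ≤ 1.5 ⇒ ∈ W
candidate 3: n = (-1, 0, 1, 1) → π⊥ ≈ (-0.29289, -0.29289); max(|x|,|y|,|x±y|/√2) = 0.41421 ≤ 1.5 ⇒ ∈ W

2, 3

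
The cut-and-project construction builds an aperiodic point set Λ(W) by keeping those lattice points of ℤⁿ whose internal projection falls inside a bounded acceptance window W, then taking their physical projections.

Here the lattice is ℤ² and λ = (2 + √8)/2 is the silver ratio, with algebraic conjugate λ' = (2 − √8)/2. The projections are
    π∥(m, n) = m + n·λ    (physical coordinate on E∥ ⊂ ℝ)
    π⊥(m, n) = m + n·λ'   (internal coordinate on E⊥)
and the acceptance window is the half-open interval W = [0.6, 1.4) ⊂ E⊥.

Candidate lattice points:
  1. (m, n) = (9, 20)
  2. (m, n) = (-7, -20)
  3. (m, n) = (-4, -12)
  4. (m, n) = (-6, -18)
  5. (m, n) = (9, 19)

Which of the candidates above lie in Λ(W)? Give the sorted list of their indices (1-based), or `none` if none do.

1, 2, 3, 5

λ' = (2−√8)/2 ≈ -0.414214.
candidate 1: (m,n)=(9,20) → π∥ = 9+20·λ ≈ 57.284271, π⊥ = 9+20·λ' ≈ 0.715729 ∈ [0.6, 1.4) ⇒ IN Λ
candidate 2: (m,n)=(-7,-20) → π∥ = -7-20·λ ≈ -55.284271, π⊥ = -7-20·λ' ≈ 1.284271 ∈ [0.6, 1.4) ⇒ IN Λ
candidate 3: (m,n)=(-4,-12) → π∥ = -4-12·λ ≈ -32.970563, π⊥ = -4-12·λ' ≈ 0.970563 ∈ [0.6, 1.4) ⇒ IN Λ
candidate 4: (m,n)=(-6,-18) → π∥ = -6-18·λ ≈ -49.455844, π⊥ = -6-18·λ' ≈ 1.455844 ∉ [0.6, 1.4) ⇒ out
candidate 5: (m,n)=(9,19) → π∥ = 9+19·λ ≈ 54.870058, π⊥ = 9+19·λ' ≈ 1.129942 ∈ [0.6, 1.4) ⇒ IN Λ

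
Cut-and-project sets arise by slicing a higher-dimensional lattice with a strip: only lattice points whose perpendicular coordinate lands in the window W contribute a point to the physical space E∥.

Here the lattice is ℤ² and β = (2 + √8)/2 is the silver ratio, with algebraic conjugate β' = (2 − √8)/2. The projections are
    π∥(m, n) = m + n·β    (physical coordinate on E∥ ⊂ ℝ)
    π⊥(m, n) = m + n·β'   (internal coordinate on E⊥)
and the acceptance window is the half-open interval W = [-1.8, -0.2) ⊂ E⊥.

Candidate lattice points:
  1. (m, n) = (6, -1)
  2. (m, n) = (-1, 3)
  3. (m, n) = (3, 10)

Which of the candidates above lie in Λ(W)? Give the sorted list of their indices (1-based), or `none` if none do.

Numerically β ≈ 2.4142 and β' = −1/β ≈ -0.4142.
candidate 1: (m,n)=(6,-1) → π∥ = 6-1·β ≈ 3.5858, π⊥ = 6-1·β' ≈ 6.4142 ∉ [-1.8, -0.2) ⇒ out
candidate 2: (m,n)=(-1,3) → π∥ = -1+3·β ≈ 6.2426, π⊥ = -1+3·β' ≈ -2.2426 ∉ [-1.8, -0.2) ⇒ out
candidate 3: (m,n)=(3,10) → π∥ = 3+10·β ≈ 27.1421, π⊥ = 3+10·β' ≈ -1.1421 ∈ [-1.8, -0.2) ⇒ IN Λ

3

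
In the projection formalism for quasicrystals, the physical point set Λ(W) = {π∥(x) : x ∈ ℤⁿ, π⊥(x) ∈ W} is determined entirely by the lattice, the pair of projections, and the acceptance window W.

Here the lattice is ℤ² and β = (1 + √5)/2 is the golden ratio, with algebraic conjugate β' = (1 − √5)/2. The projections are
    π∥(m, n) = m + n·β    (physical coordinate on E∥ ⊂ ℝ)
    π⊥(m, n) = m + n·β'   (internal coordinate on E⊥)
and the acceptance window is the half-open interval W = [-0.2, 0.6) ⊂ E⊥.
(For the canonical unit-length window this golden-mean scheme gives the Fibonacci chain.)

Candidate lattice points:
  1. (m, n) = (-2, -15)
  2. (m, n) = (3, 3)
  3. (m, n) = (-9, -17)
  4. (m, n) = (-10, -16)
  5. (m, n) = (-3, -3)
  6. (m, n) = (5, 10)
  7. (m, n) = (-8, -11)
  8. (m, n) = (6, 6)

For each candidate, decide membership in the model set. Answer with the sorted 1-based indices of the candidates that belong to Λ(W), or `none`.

4

Compute β' = (1−√5)/2 = -0.61803, so π⊥(m,n) = m -0.61803·n.
[1] lift (-2,-15): star map gives 7.27051; window check -0.2 ≤ 7.27051 < 0.6 is false → out
[2] lift (3,3): star map gives 1.14590; window check -0.2 ≤ 1.14590 < 0.6 is false → out
[3] lift (-9,-17): star map gives 1.50658; window check -0.2 ≤ 1.50658 < 0.6 is false → out
[4] lift (-10,-16): star map gives -0.11146; window check -0.2 ≤ -0.11146 < 0.6 is true → IN Λ
[5] lift (-3,-3): star map gives -1.14590; window check -0.2 ≤ -1.14590 < 0.6 is false → out
[6] lift (5,10): star map gives -1.18034; window check -0.2 ≤ -1.18034 < 0.6 is false → out
[7] lift (-8,-11): star map gives -1.20163; window check -0.2 ≤ -1.20163 < 0.6 is false → out
[8] lift (6,6): star map gives 2.29180; window check -0.2 ≤ 2.29180 < 0.6 is false → out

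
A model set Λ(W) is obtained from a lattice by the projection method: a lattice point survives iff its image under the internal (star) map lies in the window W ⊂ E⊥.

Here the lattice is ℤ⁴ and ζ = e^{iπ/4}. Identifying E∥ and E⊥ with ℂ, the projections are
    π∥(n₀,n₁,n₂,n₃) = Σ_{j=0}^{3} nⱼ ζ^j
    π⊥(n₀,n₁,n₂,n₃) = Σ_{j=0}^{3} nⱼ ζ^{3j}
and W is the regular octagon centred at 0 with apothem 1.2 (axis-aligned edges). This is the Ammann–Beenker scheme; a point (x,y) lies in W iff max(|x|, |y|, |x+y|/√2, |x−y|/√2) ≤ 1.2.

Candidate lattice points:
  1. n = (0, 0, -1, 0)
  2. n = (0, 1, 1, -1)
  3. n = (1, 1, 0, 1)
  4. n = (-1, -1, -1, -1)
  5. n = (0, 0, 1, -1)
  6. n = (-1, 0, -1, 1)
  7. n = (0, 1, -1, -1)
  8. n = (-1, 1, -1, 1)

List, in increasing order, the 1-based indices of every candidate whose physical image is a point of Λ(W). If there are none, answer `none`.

π⊥(n) = n₀ + n₁ζ³ + n₂ζ⁶ + n₃ζ⁹ where ζ = e^{iπ/4}.
#1 (0, 0, -1, 0): internal (0.000000, 1.000000); octagon support 1.000000 vs apothem 1.2 → ∈ W
#2 (0, 1, 1, -1): internal (-1.414214, -1.000000); octagon support 1.707107 vs apothem 1.2 → ∉ W
#3 (1, 1, 0, 1): internal (1.000000, 1.414214); octagon support 1.707107 vs apothem 1.2 → ∉ W
#4 (-1, -1, -1, -1): internal (-1.000000, -0.414214); octagon support 1.000000 vs apothem 1.2 → ∈ W
#5 (0, 0, 1, -1): internal (-0.707107, -1.707107); octagon support 1.707107 vs apothem 1.2 → ∉ W
#6 (-1, 0, -1, 1): internal (-0.292893, 1.707107); octagon support 1.707107 vs apothem 1.2 → ∉ W
#7 (0, 1, -1, -1): internal (-1.414214, 1.000000); octagon support 1.707107 vs apothem 1.2 → ∉ W
#8 (-1, 1, -1, 1): internal (-1.000000, 2.414214); octagon support 2.414214 vs apothem 1.2 → ∉ W

1, 4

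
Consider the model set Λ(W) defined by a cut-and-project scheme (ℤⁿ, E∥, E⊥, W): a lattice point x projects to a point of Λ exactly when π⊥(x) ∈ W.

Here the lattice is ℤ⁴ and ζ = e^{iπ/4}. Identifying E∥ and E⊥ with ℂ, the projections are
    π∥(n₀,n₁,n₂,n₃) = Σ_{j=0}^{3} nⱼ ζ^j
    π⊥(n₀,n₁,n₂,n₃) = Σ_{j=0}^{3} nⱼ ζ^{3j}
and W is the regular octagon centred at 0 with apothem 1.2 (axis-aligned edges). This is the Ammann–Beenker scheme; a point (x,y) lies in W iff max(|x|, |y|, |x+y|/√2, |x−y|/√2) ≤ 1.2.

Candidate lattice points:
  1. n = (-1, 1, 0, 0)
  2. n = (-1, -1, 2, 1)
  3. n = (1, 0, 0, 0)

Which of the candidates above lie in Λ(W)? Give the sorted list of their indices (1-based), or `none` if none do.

3

Internal map: ζ^{3j} for j=0..3 gives (1,0), (−√2/2,√2/2), (0,−1), (√2/2,√2/2).
candidate 1: n = (-1, 1, 0, 0) → π⊥ ≈ (-1.707107, +0.707107); max(|x|,|y|,|x±y|/√2) = 1.707107 > 1.2 ⇒ ∉ W
candidate 2: n = (-1, -1, 2, 1) → π⊥ ≈ (+0.414214, -2.000000); max(|x|,|y|,|x±y|/√2) = 2.000000 > 1.2 ⇒ ∉ W
candidate 3: n = (1, 0, 0, 0) → π⊥ ≈ (+1.000000, +0.000000); max(|x|,|y|,|x±y|/√2) = 1.000000 ≤ 1.2 ⇒ ∈ W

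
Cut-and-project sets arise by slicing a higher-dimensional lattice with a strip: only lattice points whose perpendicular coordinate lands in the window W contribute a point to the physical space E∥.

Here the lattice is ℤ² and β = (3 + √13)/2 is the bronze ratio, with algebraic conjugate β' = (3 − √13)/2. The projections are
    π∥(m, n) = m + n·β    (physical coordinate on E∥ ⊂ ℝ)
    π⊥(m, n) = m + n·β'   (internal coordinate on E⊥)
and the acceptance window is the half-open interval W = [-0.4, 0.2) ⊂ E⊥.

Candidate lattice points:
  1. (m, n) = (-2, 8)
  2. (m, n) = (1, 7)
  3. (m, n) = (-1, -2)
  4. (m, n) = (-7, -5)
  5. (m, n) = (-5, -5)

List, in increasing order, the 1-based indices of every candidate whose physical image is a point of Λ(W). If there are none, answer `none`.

Numerically β ≈ 3.30278 and β' = −1/β ≈ -0.30278.
[1] lift (-2,8): star map gives -4.42221; window check -0.4 ≤ -4.42221 < 0.2 is false → out
[2] lift (1,7): star map gives -1.11943; window check -0.4 ≤ -1.11943 < 0.2 is false → out
[3] lift (-1,-2): star map gives -0.39445; window check -0.4 ≤ -0.39445 < 0.2 is true → IN Λ
[4] lift (-7,-5): star map gives -5.48612; window check -0.4 ≤ -5.48612 < 0.2 is false → out
[5] lift (-5,-5): star map gives -3.48612; window check -0.4 ≤ -3.48612 < 0.2 is false → out

3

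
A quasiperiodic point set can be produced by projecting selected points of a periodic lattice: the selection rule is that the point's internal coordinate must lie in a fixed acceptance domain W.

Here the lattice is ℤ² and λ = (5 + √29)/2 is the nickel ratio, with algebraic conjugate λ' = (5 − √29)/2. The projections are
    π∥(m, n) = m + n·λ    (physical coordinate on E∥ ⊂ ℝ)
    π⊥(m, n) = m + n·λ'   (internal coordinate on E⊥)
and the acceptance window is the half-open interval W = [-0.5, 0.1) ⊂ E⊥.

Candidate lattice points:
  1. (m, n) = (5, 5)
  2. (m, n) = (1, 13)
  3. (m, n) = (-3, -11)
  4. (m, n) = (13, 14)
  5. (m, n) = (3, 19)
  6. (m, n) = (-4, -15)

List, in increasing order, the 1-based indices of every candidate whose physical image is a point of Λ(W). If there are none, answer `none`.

none

λ' = (5−√29)/2 ≈ -0.1926.
[1] lift (5,5): star map gives 4.0371; window check -0.5 ≤ 4.0371 < 0.1 is false → out
[2] lift (1,13): star map gives -1.5036; window check -0.5 ≤ -1.5036 < 0.1 is false → out
[3] lift (-3,-11): star map gives -0.8816; window check -0.5 ≤ -0.8816 < 0.1 is false → out
[4] lift (13,14): star map gives 10.3038; window check -0.5 ≤ 10.3038 < 0.1 is false → out
[5] lift (3,19): star map gives -0.6591; window check -0.5 ≤ -0.6591 < 0.1 is false → out
[6] lift (-4,-15): star map gives -1.1113; window check -0.5 ≤ -1.1113 < 0.1 is false → out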